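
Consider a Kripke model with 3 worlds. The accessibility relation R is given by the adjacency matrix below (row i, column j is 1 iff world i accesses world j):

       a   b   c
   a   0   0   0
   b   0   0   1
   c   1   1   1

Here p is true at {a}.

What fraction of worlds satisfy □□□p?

a: no successors, so □□□p holds vacuously. ✓
b: successors {c}; □□p there: c:F. ✗
c: successors {a, b, c}; □□p there: a:T, b:F, c:F. ✗
That's 1 of 3 worlds, so 1/3.

1/3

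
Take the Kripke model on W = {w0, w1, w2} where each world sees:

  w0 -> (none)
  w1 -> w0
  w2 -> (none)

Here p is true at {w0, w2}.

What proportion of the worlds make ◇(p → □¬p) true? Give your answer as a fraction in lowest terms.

w0: no successors, so ◇(p → □¬p) fails. ✗
w1: successors {w0}; p → □¬p there: w0:T. ✓
w2: no successors, so ◇(p → □¬p) fails. ✗
That's 1 of 3 worlds, so 1/3.

1/3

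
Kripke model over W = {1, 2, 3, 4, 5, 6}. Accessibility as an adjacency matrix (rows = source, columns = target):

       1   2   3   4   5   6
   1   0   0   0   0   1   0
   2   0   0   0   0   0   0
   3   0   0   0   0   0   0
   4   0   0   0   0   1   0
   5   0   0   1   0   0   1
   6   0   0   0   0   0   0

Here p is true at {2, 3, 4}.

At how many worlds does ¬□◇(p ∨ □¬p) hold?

1: □◇(p ∨ □¬p) is T. ✗
2: □◇(p ∨ □¬p) is T. ✗
3: □◇(p ∨ □¬p) is T. ✗
4: □◇(p ∨ □¬p) is T. ✗
5: □◇(p ∨ □¬p) is F. ✓
6: □◇(p ∨ □¬p) is T. ✗
Satisfying worlds: {5}.

1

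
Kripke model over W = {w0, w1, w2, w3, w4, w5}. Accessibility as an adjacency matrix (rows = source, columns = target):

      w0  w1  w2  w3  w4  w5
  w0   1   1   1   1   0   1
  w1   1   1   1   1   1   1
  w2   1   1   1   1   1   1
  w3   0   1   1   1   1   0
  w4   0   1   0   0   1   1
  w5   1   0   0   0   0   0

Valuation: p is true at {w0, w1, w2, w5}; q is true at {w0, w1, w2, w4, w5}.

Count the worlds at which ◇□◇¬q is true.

w0: successors {w0, w1, w2, w3, w5}; □◇¬q there: w0:F, w1:F, w2:F, w3:F, w5:T. ✓
w1: successors {w0, w1, w2, w3, w4, w5}; □◇¬q there: w0:F, w1:F, w2:F, w3:F, w4:F, w5:T. ✓
w2: successors {w0, w1, w2, w3, w4, w5}; □◇¬q there: w0:F, w1:F, w2:F, w3:F, w4:F, w5:T. ✓
w3: successors {w1, w2, w3, w4}; □◇¬q there: w1:F, w2:F, w3:F, w4:F. ✗
w4: successors {w1, w4, w5}; □◇¬q there: w1:F, w4:F, w5:T. ✓
w5: successors {w0}; □◇¬q there: w0:F. ✗
Satisfying worlds: {w0, w1, w2, w4}.

4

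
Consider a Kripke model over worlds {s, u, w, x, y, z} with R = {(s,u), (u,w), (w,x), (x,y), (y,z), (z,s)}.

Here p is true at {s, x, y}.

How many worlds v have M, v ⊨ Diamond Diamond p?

s: successors {u}; Diamond p there: u:F. ✗
u: successors {w}; Diamond p there: w:T. ✓
w: successors {x}; Diamond p there: x:T. ✓
x: successors {y}; Diamond p there: y:F. ✗
y: successors {z}; Diamond p there: z:T. ✓
z: successors {s}; Diamond p there: s:F. ✗
Satisfying worlds: {u, w, y}.

3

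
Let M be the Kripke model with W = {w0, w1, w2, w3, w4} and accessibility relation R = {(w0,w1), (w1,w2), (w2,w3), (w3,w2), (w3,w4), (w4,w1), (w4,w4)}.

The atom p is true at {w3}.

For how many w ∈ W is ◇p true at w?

1

w0: successors {w1}; p there: w1:F. ✗
w1: successors {w2}; p there: w2:F. ✗
w2: successors {w3}; p there: w3:T. ✓
w3: successors {w2, w4}; p there: w2:F, w4:F. ✗
w4: successors {w1, w4}; p there: w1:F, w4:F. ✗
Satisfying worlds: {w2}.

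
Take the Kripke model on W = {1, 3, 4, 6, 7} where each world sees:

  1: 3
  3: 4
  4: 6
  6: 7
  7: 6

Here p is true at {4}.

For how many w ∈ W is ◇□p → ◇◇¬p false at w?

1: ◇□p is T, ◇◇¬p is F. ✗
3: ◇□p is F, ◇◇¬p is T. ✓
4: ◇□p is F, ◇◇¬p is T. ✓
6: ◇□p is F, ◇◇¬p is T. ✓
7: ◇□p is F, ◇◇¬p is T. ✓
Satisfying worlds: {3, 4, 6, 7}.
So ◇□p → ◇◇¬p fails at the other 1 world.

1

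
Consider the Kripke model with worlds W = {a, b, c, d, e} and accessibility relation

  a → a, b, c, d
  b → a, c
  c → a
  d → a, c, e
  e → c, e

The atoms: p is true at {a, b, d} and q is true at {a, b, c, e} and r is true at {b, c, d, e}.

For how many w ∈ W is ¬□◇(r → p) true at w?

a: □◇(r → p) is T. ✗
b: □◇(r → p) is T. ✗
c: □◇(r → p) is T. ✗
d: □◇(r → p) is F. ✓
e: □◇(r → p) is F. ✓
Satisfying worlds: {d, e}.

2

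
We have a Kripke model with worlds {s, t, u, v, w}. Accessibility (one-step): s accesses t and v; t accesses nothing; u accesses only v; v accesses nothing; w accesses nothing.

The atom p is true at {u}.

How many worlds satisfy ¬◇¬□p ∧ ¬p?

s: ¬◇¬□p is T, ¬p is T. ✓
t: ¬◇¬□p is T, ¬p is T. ✓
u: ¬◇¬□p is T, ¬p is F. ✗
v: ¬◇¬□p is T, ¬p is T. ✓
w: ¬◇¬□p is T, ¬p is T. ✓
Satisfying worlds: {s, t, v, w}.

4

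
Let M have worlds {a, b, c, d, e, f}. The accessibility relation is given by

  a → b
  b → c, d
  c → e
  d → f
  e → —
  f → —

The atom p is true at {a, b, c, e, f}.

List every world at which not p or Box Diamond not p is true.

a: not p is F, Box Diamond not p is T. ✓
b: not p is F, Box Diamond not p is F. ✗
c: not p is F, Box Diamond not p is F. ✗
d: not p is T, Box Diamond not p is F. ✓
e: not p is F, Box Diamond not p is T. ✓
f: not p is F, Box Diamond not p is T. ✓

{a, d, e, f}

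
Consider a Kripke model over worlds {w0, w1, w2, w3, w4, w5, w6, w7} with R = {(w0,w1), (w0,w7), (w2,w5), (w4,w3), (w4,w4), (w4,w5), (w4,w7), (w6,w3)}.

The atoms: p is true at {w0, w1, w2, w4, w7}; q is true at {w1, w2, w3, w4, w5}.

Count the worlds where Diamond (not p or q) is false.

w0: successors {w1, w7}; not p or q there: w1:T, w7:F. ✓
w1: no successors, so Diamond (not p or q) fails. ✗
w2: successors {w5}; not p or q there: w5:T. ✓
w3: no successors, so Diamond (not p or q) fails. ✗
w4: successors {w3, w4, w5, w7}; not p or q there: w3:T, w4:T, w5:T, w7:F. ✓
w5: no successors, so Diamond (not p or q) fails. ✗
w6: successors {w3}; not p or q there: w3:T. ✓
w7: no successors, so Diamond (not p or q) fails. ✗
Satisfying worlds: {w0, w2, w4, w6}.
So Diamond (not p or q) fails at the other 4 worlds.

4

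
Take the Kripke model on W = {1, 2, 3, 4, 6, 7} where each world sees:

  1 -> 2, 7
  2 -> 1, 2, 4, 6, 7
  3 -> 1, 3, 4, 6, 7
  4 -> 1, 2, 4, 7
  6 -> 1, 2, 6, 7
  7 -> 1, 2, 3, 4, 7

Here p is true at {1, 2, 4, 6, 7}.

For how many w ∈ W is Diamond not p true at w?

1: successors {2, 7}; not p there: 2:F, 7:F. ✗
2: successors {1, 2, 4, 6, 7}; not p there: 1:F, 2:F, 4:F, 6:F, 7:F. ✗
3: successors {1, 3, 4, 6, 7}; not p there: 1:F, 3:T, 4:F, 6:F, 7:F. ✓
4: successors {1, 2, 4, 7}; not p there: 1:F, 2:F, 4:F, 7:F. ✗
6: successors {1, 2, 6, 7}; not p there: 1:F, 2:F, 6:F, 7:F. ✗
7: successors {1, 2, 3, 4, 7}; not p there: 1:F, 2:F, 3:T, 4:F, 7:F. ✓
Satisfying worlds: {3, 7}.

2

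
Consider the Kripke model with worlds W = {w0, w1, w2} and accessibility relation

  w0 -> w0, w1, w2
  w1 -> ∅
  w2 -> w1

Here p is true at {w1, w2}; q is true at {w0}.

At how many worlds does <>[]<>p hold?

2

w0: successors {w0, w1, w2}; []<>p there: w0:F, w1:T, w2:F. ✓
w1: no successors, so <>[]<>p fails. ✗
w2: successors {w1}; []<>p there: w1:T. ✓
Satisfying worlds: {w0, w2}.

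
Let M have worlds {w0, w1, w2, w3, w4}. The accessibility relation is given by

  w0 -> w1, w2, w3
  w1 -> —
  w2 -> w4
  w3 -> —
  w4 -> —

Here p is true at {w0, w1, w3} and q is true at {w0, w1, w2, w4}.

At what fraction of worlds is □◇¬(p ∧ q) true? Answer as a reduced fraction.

w0: successors {w1, w2, w3}; ◇¬(p ∧ q) there: w1:F, w2:T, w3:F. ✗
w1: no successors, so □◇¬(p ∧ q) holds vacuously. ✓
w2: successors {w4}; ◇¬(p ∧ q) there: w4:F. ✗
w3: no successors, so □◇¬(p ∧ q) holds vacuously. ✓
w4: no successors, so □◇¬(p ∧ q) holds vacuously. ✓
That's 3 of 5 worlds, so 3/5.

3/5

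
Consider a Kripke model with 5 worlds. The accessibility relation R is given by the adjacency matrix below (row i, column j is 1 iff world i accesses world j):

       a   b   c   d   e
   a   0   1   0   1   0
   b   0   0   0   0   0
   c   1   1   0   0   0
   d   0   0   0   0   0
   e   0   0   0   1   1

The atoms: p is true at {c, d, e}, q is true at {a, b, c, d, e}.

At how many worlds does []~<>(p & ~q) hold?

5

a: successors {b, d}; ~<>(p & ~q) there: b:T, d:T. ✓
b: no successors, so []~<>(p & ~q) holds vacuously. ✓
c: successors {a, b}; ~<>(p & ~q) there: a:T, b:T. ✓
d: no successors, so []~<>(p & ~q) holds vacuously. ✓
e: successors {d, e}; ~<>(p & ~q) there: d:T, e:T. ✓
Satisfying worlds: {a, b, c, d, e}.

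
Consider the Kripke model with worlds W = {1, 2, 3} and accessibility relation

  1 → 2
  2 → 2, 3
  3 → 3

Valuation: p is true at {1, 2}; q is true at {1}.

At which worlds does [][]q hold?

1: successors {2}; []q there: 2:F. ✗
2: successors {2, 3}; []q there: 2:F, 3:F. ✗
3: successors {3}; []q there: 3:F. ✗

∅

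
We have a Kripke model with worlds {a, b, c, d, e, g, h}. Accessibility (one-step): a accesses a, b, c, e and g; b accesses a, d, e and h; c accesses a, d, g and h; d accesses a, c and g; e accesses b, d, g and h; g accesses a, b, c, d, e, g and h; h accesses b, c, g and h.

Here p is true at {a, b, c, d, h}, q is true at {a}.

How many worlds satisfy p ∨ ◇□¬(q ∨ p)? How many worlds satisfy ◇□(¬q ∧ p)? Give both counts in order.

For p ∨ ◇□¬(q ∨ p):
a: p is T, ◇□¬(q ∨ p) is F. ✓
b: p is T, ◇□¬(q ∨ p) is F. ✓
c: p is T, ◇□¬(q ∨ p) is F. ✓
d: p is T, ◇□¬(q ∨ p) is F. ✓
e: p is F, ◇□¬(q ∨ p) is F. ✗
g: p is F, ◇□¬(q ∨ p) is F. ✗
h: p is T, ◇□¬(q ∨ p) is F. ✓
— 5 worlds.
For ◇□(¬q ∧ p):
a: successors {a, b, c, e, g}; □(¬q ∧ p) there: a:F, b:F, c:F, e:F, g:F. ✗
b: successors {a, d, e, h}; □(¬q ∧ p) there: a:F, d:F, e:F, h:F. ✗
c: successors {a, d, g, h}; □(¬q ∧ p) there: a:F, d:F, g:F, h:F. ✗
d: successors {a, c, g}; □(¬q ∧ p) there: a:F, c:F, g:F. ✗
e: successors {b, d, g, h}; □(¬q ∧ p) there: b:F, d:F, g:F, h:F. ✗
g: successors {a, b, c, d, e, g, h}; □(¬q ∧ p) there: a:F, b:F, c:F, d:F, e:F, g:F, h:F. ✗
h: successors {b, c, g, h}; □(¬q ∧ p) there: b:F, c:F, g:F, h:F. ✗
— 0 worlds.

5 and 0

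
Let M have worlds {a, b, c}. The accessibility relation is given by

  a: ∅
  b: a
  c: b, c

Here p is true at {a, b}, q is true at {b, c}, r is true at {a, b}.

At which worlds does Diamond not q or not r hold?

a: Diamond not q is F, not r is F. ✗
b: Diamond not q is T, not r is F. ✓
c: Diamond not q is F, not r is T. ✓

{b, c}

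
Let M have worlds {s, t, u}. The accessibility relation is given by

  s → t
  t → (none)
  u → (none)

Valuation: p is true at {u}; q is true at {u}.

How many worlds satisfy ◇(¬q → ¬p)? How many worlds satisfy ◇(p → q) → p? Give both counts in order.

For ◇(¬q → ¬p):
s: successors {t}; ¬q → ¬p there: t:T. ✓
t: no successors, so ◇(¬q → ¬p) fails. ✗
u: no successors, so ◇(¬q → ¬p) fails. ✗
— 1 world.
For ◇(p → q) → p:
s: ◇(p → q) is T, p is F. ✗
t: ◇(p → q) is F, p is F. ✓
u: ◇(p → q) is F, p is T. ✓
— 2 worlds.

1 and 2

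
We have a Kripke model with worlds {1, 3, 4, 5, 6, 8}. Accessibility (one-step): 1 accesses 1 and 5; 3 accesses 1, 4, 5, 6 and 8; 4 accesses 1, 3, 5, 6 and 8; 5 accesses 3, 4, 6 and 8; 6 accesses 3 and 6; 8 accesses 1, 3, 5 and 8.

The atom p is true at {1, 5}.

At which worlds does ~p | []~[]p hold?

{3, 4, 5, 6, 8}

1: ~p is F, []~[]p is F. ✗
3: ~p is T, []~[]p is F. ✓
4: ~p is T, []~[]p is F. ✓
5: ~p is F, []~[]p is T. ✓
6: ~p is T, []~[]p is T. ✓
8: ~p is T, []~[]p is F. ✓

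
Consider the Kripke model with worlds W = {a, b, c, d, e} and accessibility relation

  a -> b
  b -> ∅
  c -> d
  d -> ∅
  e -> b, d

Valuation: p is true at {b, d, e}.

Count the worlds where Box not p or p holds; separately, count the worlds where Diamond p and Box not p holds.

3 and 0

For Box not p or p:
a: Box not p is F, p is F. ✗
b: Box not p is T, p is T. ✓
c: Box not p is F, p is F. ✗
d: Box not p is T, p is T. ✓
e: Box not p is F, p is T. ✓
— 3 worlds.
For Diamond p and Box not p:
a: Diamond p is T, Box not p is F. ✗
b: Diamond p is F, Box not p is T. ✗
c: Diamond p is T, Box not p is F. ✗
d: Diamond p is F, Box not p is T. ✗
e: Diamond p is T, Box not p is F. ✗
— 0 worlds.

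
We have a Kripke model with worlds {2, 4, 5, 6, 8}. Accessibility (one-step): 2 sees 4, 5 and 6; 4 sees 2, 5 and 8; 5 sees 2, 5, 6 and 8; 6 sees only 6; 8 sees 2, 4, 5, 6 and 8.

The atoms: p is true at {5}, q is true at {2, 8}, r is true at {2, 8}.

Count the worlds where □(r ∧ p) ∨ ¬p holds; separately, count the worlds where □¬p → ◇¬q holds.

For □(r ∧ p) ∨ ¬p:
2: □(r ∧ p) is F, ¬p is T. ✓
4: □(r ∧ p) is F, ¬p is T. ✓
5: □(r ∧ p) is F, ¬p is F. ✗
6: □(r ∧ p) is F, ¬p is T. ✓
8: □(r ∧ p) is F, ¬p is T. ✓
— 4 worlds.
For □¬p → ◇¬q:
2: □¬p is F, ◇¬q is T. ✓
4: □¬p is F, ◇¬q is T. ✓
5: □¬p is F, ◇¬q is T. ✓
6: □¬p is T, ◇¬q is T. ✓
8: □¬p is F, ◇¬q is T. ✓
— 5 worlds.

4 and 5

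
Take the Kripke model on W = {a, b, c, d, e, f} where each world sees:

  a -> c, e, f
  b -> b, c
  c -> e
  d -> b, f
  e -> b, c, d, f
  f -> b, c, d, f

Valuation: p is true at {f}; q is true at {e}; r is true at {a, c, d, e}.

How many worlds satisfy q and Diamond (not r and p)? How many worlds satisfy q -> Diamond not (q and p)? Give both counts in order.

For q and Diamond (not r and p):
a: q is F, Diamond (not r and p) is T. ✗
b: q is F, Diamond (not r and p) is F. ✗
c: q is F, Diamond (not r and p) is F. ✗
d: q is F, Diamond (not r and p) is T. ✗
e: q is T, Diamond (not r and p) is T. ✓
f: q is F, Diamond (not r and p) is T. ✗
— 1 world.
For q -> Diamond not (q and p):
a: q is F, Diamond not (q and p) is T. ✓
b: q is F, Diamond not (q and p) is T. ✓
c: q is F, Diamond not (q and p) is T. ✓
d: q is F, Diamond not (q and p) is T. ✓
e: q is T, Diamond not (q and p) is T. ✓
f: q is F, Diamond not (q and p) is T. ✓
— 6 worlds.

1 and 6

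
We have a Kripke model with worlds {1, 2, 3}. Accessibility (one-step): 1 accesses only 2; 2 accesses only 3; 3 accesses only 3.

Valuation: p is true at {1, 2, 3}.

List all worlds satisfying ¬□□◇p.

1: □□◇p is T. ✗
2: □□◇p is T. ✗
3: □□◇p is T. ✗

∅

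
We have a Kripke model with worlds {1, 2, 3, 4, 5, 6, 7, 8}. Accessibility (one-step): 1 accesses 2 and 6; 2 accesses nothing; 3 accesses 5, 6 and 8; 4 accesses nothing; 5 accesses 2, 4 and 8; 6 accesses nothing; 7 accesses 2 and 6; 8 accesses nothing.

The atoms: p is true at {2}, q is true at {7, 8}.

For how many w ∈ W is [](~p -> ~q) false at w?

2

1: successors {2, 6}; ~p -> ~q there: 2:T, 6:T. ✓
2: no successors, so [](~p -> ~q) holds vacuously. ✓
3: successors {5, 6, 8}; ~p -> ~q there: 5:T, 6:T, 8:F. ✗
4: no successors, so [](~p -> ~q) holds vacuously. ✓
5: successors {2, 4, 8}; ~p -> ~q there: 2:T, 4:T, 8:F. ✗
6: no successors, so [](~p -> ~q) holds vacuously. ✓
7: successors {2, 6}; ~p -> ~q there: 2:T, 6:T. ✓
8: no successors, so [](~p -> ~q) holds vacuously. ✓
Satisfying worlds: {1, 2, 4, 6, 7, 8}.
So [](~p -> ~q) fails at the other 2 worlds.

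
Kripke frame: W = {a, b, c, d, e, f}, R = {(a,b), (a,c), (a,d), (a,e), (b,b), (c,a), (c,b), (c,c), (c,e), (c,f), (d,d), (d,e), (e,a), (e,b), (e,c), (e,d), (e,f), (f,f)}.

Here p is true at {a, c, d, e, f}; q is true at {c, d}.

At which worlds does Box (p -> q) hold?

a: successors {b, c, d, e}; p -> q there: b:T, c:T, d:T, e:F. ✗
b: successors {b}; p -> q there: b:T. ✓
c: successors {a, b, c, e, f}; p -> q there: a:F, b:T, c:T, e:F, f:F. ✗
d: successors {d, e}; p -> q there: d:T, e:F. ✗
e: successors {a, b, c, d, f}; p -> q there: a:F, b:T, c:T, d:T, f:F. ✗
f: successors {f}; p -> q there: f:F. ✗

{b}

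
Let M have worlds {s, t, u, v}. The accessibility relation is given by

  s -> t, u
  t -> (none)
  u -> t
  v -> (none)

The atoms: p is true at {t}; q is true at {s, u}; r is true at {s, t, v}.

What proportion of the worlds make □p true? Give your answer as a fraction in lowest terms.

s: successors {t, u}; p there: t:T, u:F. ✗
t: no successors, so □p holds vacuously. ✓
u: successors {t}; p there: t:T. ✓
v: no successors, so □p holds vacuously. ✓
That's 3 of 4 worlds, so 3/4.

3/4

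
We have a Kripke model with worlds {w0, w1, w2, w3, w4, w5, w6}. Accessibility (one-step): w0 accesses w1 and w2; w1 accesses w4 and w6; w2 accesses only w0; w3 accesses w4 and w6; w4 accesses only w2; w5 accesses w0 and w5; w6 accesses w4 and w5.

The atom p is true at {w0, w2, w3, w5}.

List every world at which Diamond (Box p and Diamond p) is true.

w0: successors {w1, w2}; Box p and Diamond p there: w1:F, w2:T. ✓
w1: successors {w4, w6}; Box p and Diamond p there: w4:T, w6:F. ✓
w2: successors {w0}; Box p and Diamond p there: w0:F. ✗
w3: successors {w4, w6}; Box p and Diamond p there: w4:T, w6:F. ✓
w4: successors {w2}; Box p and Diamond p there: w2:T. ✓
w5: successors {w0, w5}; Box p and Diamond p there: w0:F, w5:T. ✓
w6: successors {w4, w5}; Box p and Diamond p there: w4:T, w5:T. ✓

{w0, w1, w3, w4, w5, w6}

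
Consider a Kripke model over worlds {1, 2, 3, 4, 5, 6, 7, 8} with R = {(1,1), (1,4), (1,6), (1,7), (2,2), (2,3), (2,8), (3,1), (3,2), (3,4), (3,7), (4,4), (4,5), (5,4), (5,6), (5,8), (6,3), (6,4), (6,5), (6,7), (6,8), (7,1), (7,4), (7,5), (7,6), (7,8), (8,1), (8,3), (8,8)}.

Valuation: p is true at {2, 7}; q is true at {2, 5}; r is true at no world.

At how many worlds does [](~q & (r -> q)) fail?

5

1: successors {1, 4, 6, 7}; ~q & (r -> q) there: 1:T, 4:T, 6:T, 7:T. ✓
2: successors {2, 3, 8}; ~q & (r -> q) there: 2:F, 3:T, 8:T. ✗
3: successors {1, 2, 4, 7}; ~q & (r -> q) there: 1:T, 2:F, 4:T, 7:T. ✗
4: successors {4, 5}; ~q & (r -> q) there: 4:T, 5:F. ✗
5: successors {4, 6, 8}; ~q & (r -> q) there: 4:T, 6:T, 8:T. ✓
6: successors {3, 4, 5, 7, 8}; ~q & (r -> q) there: 3:T, 4:T, 5:F, 7:T, 8:T. ✗
7: successors {1, 4, 5, 6, 8}; ~q & (r -> q) there: 1:T, 4:T, 5:F, 6:T, 8:T. ✗
8: successors {1, 3, 8}; ~q & (r -> q) there: 1:T, 3:T, 8:T. ✓
Satisfying worlds: {1, 5, 8}.
So [](~q & (r -> q)) fails at the other 5 worlds.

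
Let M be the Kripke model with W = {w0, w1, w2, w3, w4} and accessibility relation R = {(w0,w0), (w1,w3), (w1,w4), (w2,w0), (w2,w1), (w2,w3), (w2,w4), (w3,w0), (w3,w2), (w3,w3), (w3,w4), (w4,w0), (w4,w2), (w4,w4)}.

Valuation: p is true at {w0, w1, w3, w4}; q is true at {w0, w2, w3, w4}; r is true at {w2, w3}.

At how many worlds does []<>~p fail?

4

w0: successors {w0}; <>~p there: w0:F. ✗
w1: successors {w3, w4}; <>~p there: w3:T, w4:T. ✓
w2: successors {w0, w1, w3, w4}; <>~p there: w0:F, w1:F, w3:T, w4:T. ✗
w3: successors {w0, w2, w3, w4}; <>~p there: w0:F, w2:F, w3:T, w4:T. ✗
w4: successors {w0, w2, w4}; <>~p there: w0:F, w2:F, w4:T. ✗
Satisfying worlds: {w1}.
So []<>~p fails at the other 4 worlds.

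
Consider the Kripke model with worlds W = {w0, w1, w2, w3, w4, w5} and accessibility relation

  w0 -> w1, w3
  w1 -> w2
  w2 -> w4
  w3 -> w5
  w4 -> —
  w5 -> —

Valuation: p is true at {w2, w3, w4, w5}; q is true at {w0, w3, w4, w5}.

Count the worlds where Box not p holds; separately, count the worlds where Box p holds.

2 and 5

For Box not p:
w0: successors {w1, w3}; not p there: w1:T, w3:F. ✗
w1: successors {w2}; not p there: w2:F. ✗
w2: successors {w4}; not p there: w4:F. ✗
w3: successors {w5}; not p there: w5:F. ✗
w4: no successors, so Box not p holds vacuously. ✓
w5: no successors, so Box not p holds vacuously. ✓
— 2 worlds.
For Box p:
w0: successors {w1, w3}; p there: w1:F, w3:T. ✗
w1: successors {w2}; p there: w2:T. ✓
w2: successors {w4}; p there: w4:T. ✓
w3: successors {w5}; p there: w5:T. ✓
w4: no successors, so Box p holds vacuously. ✓
w5: no successors, so Box p holds vacuously. ✓
— 5 worlds.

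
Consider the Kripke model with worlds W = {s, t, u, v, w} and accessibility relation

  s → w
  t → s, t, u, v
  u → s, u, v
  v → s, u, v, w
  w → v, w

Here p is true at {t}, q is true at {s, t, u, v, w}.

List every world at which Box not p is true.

s: successors {w}; not p there: w:T. ✓
t: successors {s, t, u, v}; not p there: s:T, t:F, u:T, v:T. ✗
u: successors {s, u, v}; not p there: s:T, u:T, v:T. ✓
v: successors {s, u, v, w}; not p there: s:T, u:T, v:T, w:T. ✓
w: successors {v, w}; not p there: v:T, w:T. ✓

{s, u, v, w}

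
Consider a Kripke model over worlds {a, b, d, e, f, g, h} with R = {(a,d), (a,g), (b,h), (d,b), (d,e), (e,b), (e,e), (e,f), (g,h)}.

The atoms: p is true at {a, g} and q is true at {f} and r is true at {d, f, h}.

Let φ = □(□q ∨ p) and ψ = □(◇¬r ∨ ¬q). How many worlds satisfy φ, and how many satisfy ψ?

For □(□q ∨ p):
a: successors {d, g}; □q ∨ p there: d:F, g:T. ✗
b: successors {h}; □q ∨ p there: h:T. ✓
d: successors {b, e}; □q ∨ p there: b:F, e:F. ✗
e: successors {b, e, f}; □q ∨ p there: b:F, e:F, f:T. ✗
f: no successors, so □(□q ∨ p) holds vacuously. ✓
g: successors {h}; □q ∨ p there: h:T. ✓
h: no successors, so □(□q ∨ p) holds vacuously. ✓
— 4 worlds.
For □(◇¬r ∨ ¬q):
a: successors {d, g}; ◇¬r ∨ ¬q there: d:T, g:T. ✓
b: successors {h}; ◇¬r ∨ ¬q there: h:T. ✓
d: successors {b, e}; ◇¬r ∨ ¬q there: b:T, e:T. ✓
e: successors {b, e, f}; ◇¬r ∨ ¬q there: b:T, e:T, f:F. ✗
f: no successors, so □(◇¬r ∨ ¬q) holds vacuously. ✓
g: successors {h}; ◇¬r ∨ ¬q there: h:T. ✓
h: no successors, so □(◇¬r ∨ ¬q) holds vacuously. ✓
— 6 worlds.

4 and 6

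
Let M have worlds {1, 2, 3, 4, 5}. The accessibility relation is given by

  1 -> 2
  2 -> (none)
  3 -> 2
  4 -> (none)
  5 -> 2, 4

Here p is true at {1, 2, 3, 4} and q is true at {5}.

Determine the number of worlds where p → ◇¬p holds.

1: p is T, ◇¬p is F. ✗
2: p is T, ◇¬p is F. ✗
3: p is T, ◇¬p is F. ✗
4: p is T, ◇¬p is F. ✗
5: p is F, ◇¬p is F. ✓
Satisfying worlds: {5}.

1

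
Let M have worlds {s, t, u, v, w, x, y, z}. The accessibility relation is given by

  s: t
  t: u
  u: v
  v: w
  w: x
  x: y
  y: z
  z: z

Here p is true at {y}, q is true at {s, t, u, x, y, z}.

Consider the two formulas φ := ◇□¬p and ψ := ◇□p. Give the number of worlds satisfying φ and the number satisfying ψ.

For ◇□¬p:
s: successors {t}; □¬p there: t:T. ✓
t: successors {u}; □¬p there: u:T. ✓
u: successors {v}; □¬p there: v:T. ✓
v: successors {w}; □¬p there: w:T. ✓
w: successors {x}; □¬p there: x:F. ✗
x: successors {y}; □¬p there: y:T. ✓
y: successors {z}; □¬p there: z:T. ✓
z: successors {z}; □¬p there: z:T. ✓
— 7 worlds.
For ◇□p:
s: successors {t}; □p there: t:F. ✗
t: successors {u}; □p there: u:F. ✗
u: successors {v}; □p there: v:F. ✗
v: successors {w}; □p there: w:F. ✗
w: successors {x}; □p there: x:T. ✓
x: successors {y}; □p there: y:F. ✗
y: successors {z}; □p there: z:F. ✗
z: successors {z}; □p there: z:F. ✗
— 1 world.

7 and 1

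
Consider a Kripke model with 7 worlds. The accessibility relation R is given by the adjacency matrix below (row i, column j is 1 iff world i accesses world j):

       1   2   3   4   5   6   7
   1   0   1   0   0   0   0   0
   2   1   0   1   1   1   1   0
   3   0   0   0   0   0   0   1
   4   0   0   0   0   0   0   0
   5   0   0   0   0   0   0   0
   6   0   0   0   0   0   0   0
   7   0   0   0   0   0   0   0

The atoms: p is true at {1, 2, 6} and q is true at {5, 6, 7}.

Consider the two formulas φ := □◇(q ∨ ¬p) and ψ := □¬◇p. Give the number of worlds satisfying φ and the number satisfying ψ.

For □◇(q ∨ ¬p):
1: successors {2}; ◇(q ∨ ¬p) there: 2:T. ✓
2: successors {1, 3, 4, 5, 6}; ◇(q ∨ ¬p) there: 1:F, 3:T, 4:F, 5:F, 6:F. ✗
3: successors {7}; ◇(q ∨ ¬p) there: 7:F. ✗
4: no successors, so □◇(q ∨ ¬p) holds vacuously. ✓
5: no successors, so □◇(q ∨ ¬p) holds vacuously. ✓
6: no successors, so □◇(q ∨ ¬p) holds vacuously. ✓
7: no successors, so □◇(q ∨ ¬p) holds vacuously. ✓
— 5 worlds.
For □¬◇p:
1: successors {2}; ¬◇p there: 2:F. ✗
2: successors {1, 3, 4, 5, 6}; ¬◇p there: 1:F, 3:T, 4:T, 5:T, 6:T. ✗
3: successors {7}; ¬◇p there: 7:T. ✓
4: no successors, so □¬◇p holds vacuously. ✓
5: no successors, so □¬◇p holds vacuously. ✓
6: no successors, so □¬◇p holds vacuously. ✓
7: no successors, so □¬◇p holds vacuously. ✓
— 5 worlds.

5 and 5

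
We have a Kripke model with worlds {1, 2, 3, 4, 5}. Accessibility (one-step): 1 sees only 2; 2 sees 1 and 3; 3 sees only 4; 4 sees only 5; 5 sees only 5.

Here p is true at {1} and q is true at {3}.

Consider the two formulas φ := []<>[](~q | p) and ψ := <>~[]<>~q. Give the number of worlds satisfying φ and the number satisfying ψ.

4 and 0

For []<>[](~q | p):
1: successors {2}; <>[](~q | p) there: 2:T. ✓
2: successors {1, 3}; <>[](~q | p) there: 1:F, 3:T. ✗
3: successors {4}; <>[](~q | p) there: 4:T. ✓
4: successors {5}; <>[](~q | p) there: 5:T. ✓
5: successors {5}; <>[](~q | p) there: 5:T. ✓
— 4 worlds.
For <>~[]<>~q:
1: successors {2}; ~[]<>~q there: 2:F. ✗
2: successors {1, 3}; ~[]<>~q there: 1:F, 3:F. ✗
3: successors {4}; ~[]<>~q there: 4:F. ✗
4: successors {5}; ~[]<>~q there: 5:F. ✗
5: successors {5}; ~[]<>~q there: 5:F. ✗
— 0 worlds.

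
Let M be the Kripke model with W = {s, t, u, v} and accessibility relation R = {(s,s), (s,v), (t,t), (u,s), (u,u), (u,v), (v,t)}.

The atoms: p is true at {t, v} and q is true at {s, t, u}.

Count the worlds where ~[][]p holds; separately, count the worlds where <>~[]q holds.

For ~[][]p:
s: [][]p is F. ✓
t: [][]p is T. ✗
u: [][]p is F. ✓
v: [][]p is T. ✗
— 2 worlds.
For <>~[]q:
s: successors {s, v}; ~[]q there: s:T, v:F. ✓
t: successors {t}; ~[]q there: t:F. ✗
u: successors {s, u, v}; ~[]q there: s:T, u:T, v:F. ✓
v: successors {t}; ~[]q there: t:F. ✗
— 2 worlds.

2 and 2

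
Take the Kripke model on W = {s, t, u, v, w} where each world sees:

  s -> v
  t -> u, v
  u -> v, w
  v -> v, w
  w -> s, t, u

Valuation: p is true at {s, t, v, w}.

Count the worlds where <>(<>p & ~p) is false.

s: successors {v}; <>p & ~p there: v:F. ✗
t: successors {u, v}; <>p & ~p there: u:T, v:F. ✓
u: successors {v, w}; <>p & ~p there: v:F, w:F. ✗
v: successors {v, w}; <>p & ~p there: v:F, w:F. ✗
w: successors {s, t, u}; <>p & ~p there: s:F, t:F, u:T. ✓
Satisfying worlds: {t, w}.
So <>(<>p & ~p) fails at the other 3 worlds.

3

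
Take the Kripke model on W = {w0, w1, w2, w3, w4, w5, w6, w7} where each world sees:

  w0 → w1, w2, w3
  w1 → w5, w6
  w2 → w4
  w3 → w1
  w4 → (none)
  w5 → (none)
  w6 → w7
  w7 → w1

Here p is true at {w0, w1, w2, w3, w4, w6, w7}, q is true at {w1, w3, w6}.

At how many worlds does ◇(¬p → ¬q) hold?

6

w0: successors {w1, w2, w3}; ¬p → ¬q there: w1:T, w2:T, w3:T. ✓
w1: successors {w5, w6}; ¬p → ¬q there: w5:T, w6:T. ✓
w2: successors {w4}; ¬p → ¬q there: w4:T. ✓
w3: successors {w1}; ¬p → ¬q there: w1:T. ✓
w4: no successors, so ◇(¬p → ¬q) fails. ✗
w5: no successors, so ◇(¬p → ¬q) fails. ✗
w6: successors {w7}; ¬p → ¬q there: w7:T. ✓
w7: successors {w1}; ¬p → ¬q there: w1:T. ✓
Satisfying worlds: {w0, w1, w2, w3, w6, w7}.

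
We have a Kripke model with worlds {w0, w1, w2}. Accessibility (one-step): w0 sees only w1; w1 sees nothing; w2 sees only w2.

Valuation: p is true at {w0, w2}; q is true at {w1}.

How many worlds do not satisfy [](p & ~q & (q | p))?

w0: successors {w1}; p & ~q & (q | p) there: w1:F. ✗
w1: no successors, so [](p & ~q & (q | p)) holds vacuously. ✓
w2: successors {w2}; p & ~q & (q | p) there: w2:T. ✓
Satisfying worlds: {w1, w2}.
So [](p & ~q & (q | p)) fails at the other 1 world.

1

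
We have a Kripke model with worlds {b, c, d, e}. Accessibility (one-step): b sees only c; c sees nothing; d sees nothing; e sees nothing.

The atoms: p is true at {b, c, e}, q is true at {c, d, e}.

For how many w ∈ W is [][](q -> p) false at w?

0

b: successors {c}; [](q -> p) there: c:T. ✓
c: no successors, so [][](q -> p) holds vacuously. ✓
d: no successors, so [][](q -> p) holds vacuously. ✓
e: no successors, so [][](q -> p) holds vacuously. ✓
Satisfying worlds: {b, c, d, e}.
So [][](q -> p) fails at the other 0 worlds.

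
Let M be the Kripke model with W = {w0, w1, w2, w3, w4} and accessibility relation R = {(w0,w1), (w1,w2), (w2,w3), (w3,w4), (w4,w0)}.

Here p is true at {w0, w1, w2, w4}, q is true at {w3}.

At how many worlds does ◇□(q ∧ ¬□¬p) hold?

1

w0: successors {w1}; □(q ∧ ¬□¬p) there: w1:F. ✗
w1: successors {w2}; □(q ∧ ¬□¬p) there: w2:T. ✓
w2: successors {w3}; □(q ∧ ¬□¬p) there: w3:F. ✗
w3: successors {w4}; □(q ∧ ¬□¬p) there: w4:F. ✗
w4: successors {w0}; □(q ∧ ¬□¬p) there: w0:F. ✗
Satisfying worlds: {w1}.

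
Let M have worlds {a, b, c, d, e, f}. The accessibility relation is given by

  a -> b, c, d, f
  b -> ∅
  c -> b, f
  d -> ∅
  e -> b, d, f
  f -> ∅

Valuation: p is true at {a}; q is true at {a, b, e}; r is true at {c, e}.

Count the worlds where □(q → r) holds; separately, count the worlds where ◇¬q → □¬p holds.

3 and 6

For □(q → r):
a: successors {b, c, d, f}; q → r there: b:F, c:T, d:T, f:T. ✗
b: no successors, so □(q → r) holds vacuously. ✓
c: successors {b, f}; q → r there: b:F, f:T. ✗
d: no successors, so □(q → r) holds vacuously. ✓
e: successors {b, d, f}; q → r there: b:F, d:T, f:T. ✗
f: no successors, so □(q → r) holds vacuously. ✓
— 3 worlds.
For ◇¬q → □¬p:
a: ◇¬q is T, □¬p is T. ✓
b: ◇¬q is F, □¬p is T. ✓
c: ◇¬q is T, □¬p is T. ✓
d: ◇¬q is F, □¬p is T. ✓
e: ◇¬q is T, □¬p is T. ✓
f: ◇¬q is F, □¬p is T. ✓
— 6 worlds.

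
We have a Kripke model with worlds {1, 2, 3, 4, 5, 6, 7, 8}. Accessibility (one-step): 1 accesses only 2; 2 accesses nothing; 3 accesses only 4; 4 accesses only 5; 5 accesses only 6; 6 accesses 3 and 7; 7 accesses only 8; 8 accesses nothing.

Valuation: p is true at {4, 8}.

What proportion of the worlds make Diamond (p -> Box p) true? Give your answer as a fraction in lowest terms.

5/8

1: successors {2}; p -> Box p there: 2:T. ✓
2: no successors, so Diamond (p -> Box p) fails. ✗
3: successors {4}; p -> Box p there: 4:F. ✗
4: successors {5}; p -> Box p there: 5:T. ✓
5: successors {6}; p -> Box p there: 6:T. ✓
6: successors {3, 7}; p -> Box p there: 3:T, 7:T. ✓
7: successors {8}; p -> Box p there: 8:T. ✓
8: no successors, so Diamond (p -> Box p) fails. ✗
That's 5 of 8 worlds, so 5/8.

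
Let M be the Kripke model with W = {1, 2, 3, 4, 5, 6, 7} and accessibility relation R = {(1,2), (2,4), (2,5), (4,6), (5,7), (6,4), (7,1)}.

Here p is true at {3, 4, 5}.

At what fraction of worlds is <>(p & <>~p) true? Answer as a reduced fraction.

2/7

1: successors {2}; p & <>~p there: 2:F. ✗
2: successors {4, 5}; p & <>~p there: 4:T, 5:T. ✓
3: no successors, so <>(p & <>~p) fails. ✗
4: successors {6}; p & <>~p there: 6:F. ✗
5: successors {7}; p & <>~p there: 7:F. ✗
6: successors {4}; p & <>~p there: 4:T. ✓
7: successors {1}; p & <>~p there: 1:F. ✗
That's 2 of 7 worlds, so 2/7.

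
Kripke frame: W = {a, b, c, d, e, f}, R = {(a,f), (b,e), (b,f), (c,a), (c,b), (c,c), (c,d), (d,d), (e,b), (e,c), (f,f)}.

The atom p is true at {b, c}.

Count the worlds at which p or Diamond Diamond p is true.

3

a: p is F, Diamond Diamond p is F. ✗
b: p is T, Diamond Diamond p is T. ✓
c: p is T, Diamond Diamond p is T. ✓
d: p is F, Diamond Diamond p is F. ✗
e: p is F, Diamond Diamond p is T. ✓
f: p is F, Diamond Diamond p is F. ✗
Satisfying worlds: {b, c, e}.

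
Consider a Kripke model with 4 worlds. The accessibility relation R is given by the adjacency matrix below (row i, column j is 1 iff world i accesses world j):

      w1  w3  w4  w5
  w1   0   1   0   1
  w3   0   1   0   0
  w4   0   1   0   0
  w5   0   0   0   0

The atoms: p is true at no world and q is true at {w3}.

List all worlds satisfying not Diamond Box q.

w1: Diamond Box q is T. ✗
w3: Diamond Box q is T. ✗
w4: Diamond Box q is T. ✗
w5: Diamond Box q is F. ✓

{w5}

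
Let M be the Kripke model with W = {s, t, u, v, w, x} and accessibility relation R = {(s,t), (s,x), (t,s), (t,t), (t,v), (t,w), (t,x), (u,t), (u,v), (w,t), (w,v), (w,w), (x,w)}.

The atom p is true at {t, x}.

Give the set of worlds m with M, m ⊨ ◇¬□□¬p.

s: successors {t, x}; ¬□□¬p there: t:T, x:T. ✓
t: successors {s, t, v, w, x}; ¬□□¬p there: s:T, t:T, v:F, w:T, x:T. ✓
u: successors {t, v}; ¬□□¬p there: t:T, v:F. ✓
v: no successors, so ◇¬□□¬p fails. ✗
w: successors {t, v, w}; ¬□□¬p there: t:T, v:F, w:T. ✓
x: successors {w}; ¬□□¬p there: w:T. ✓

{s, t, u, w, x}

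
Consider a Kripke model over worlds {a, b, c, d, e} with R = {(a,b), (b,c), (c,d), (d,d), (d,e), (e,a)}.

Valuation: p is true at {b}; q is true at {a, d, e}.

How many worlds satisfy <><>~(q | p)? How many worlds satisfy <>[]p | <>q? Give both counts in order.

For <><>~(q | p):
a: successors {b}; <>~(q | p) there: b:T. ✓
b: successors {c}; <>~(q | p) there: c:F. ✗
c: successors {d}; <>~(q | p) there: d:F. ✗
d: successors {d, e}; <>~(q | p) there: d:F, e:F. ✗
e: successors {a}; <>~(q | p) there: a:F. ✗
— 1 world.
For <>[]p | <>q:
a: <>[]p is F, <>q is F. ✗
b: <>[]p is F, <>q is F. ✗
c: <>[]p is F, <>q is T. ✓
d: <>[]p is F, <>q is T. ✓
e: <>[]p is T, <>q is T. ✓
— 3 worlds.

1 and 3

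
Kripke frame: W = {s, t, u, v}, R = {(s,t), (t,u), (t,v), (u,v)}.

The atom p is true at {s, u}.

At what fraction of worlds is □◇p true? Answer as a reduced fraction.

s: successors {t}; ◇p there: t:T. ✓
t: successors {u, v}; ◇p there: u:F, v:F. ✗
u: successors {v}; ◇p there: v:F. ✗
v: no successors, so □◇p holds vacuously. ✓
That's 2 of 4 worlds, so 2/4 = 1/2.

1/2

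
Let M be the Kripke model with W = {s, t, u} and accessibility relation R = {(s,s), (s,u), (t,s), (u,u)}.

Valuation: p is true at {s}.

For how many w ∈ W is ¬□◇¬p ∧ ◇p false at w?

s: ¬□◇¬p is F, ◇p is T. ✗
t: ¬□◇¬p is F, ◇p is T. ✗
u: ¬□◇¬p is F, ◇p is F. ✗
Satisfying worlds: ∅.
So ¬□◇¬p ∧ ◇p fails at the other 3 worlds.

3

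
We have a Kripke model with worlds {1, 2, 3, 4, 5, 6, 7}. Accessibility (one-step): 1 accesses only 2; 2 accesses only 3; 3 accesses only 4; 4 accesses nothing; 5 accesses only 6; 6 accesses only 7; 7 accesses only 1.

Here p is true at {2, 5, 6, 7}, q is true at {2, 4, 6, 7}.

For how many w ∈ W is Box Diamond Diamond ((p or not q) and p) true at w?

2

1: successors {2}; Diamond Diamond ((p or not q) and p) there: 2:F. ✗
2: successors {3}; Diamond Diamond ((p or not q) and p) there: 3:F. ✗
3: successors {4}; Diamond Diamond ((p or not q) and p) there: 4:F. ✗
4: no successors, so Box Diamond Diamond ((p or not q) and p) holds vacuously. ✓
5: successors {6}; Diamond Diamond ((p or not q) and p) there: 6:F. ✗
6: successors {7}; Diamond Diamond ((p or not q) and p) there: 7:T. ✓
7: successors {1}; Diamond Diamond ((p or not q) and p) there: 1:F. ✗
Satisfying worlds: {4, 6}.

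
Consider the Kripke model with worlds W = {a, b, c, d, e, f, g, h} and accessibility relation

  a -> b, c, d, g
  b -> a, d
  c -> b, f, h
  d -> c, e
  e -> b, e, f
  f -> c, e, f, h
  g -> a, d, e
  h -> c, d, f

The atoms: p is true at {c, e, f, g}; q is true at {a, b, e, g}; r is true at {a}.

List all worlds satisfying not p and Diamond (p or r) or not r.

{a, b, c, d, e, f, g, h}

a: not p and Diamond (p or r) is T, not r is F. ✓
b: not p and Diamond (p or r) is T, not r is T. ✓
c: not p and Diamond (p or r) is F, not r is T. ✓
d: not p and Diamond (p or r) is T, not r is T. ✓
e: not p and Diamond (p or r) is F, not r is T. ✓
f: not p and Diamond (p or r) is F, not r is T. ✓
g: not p and Diamond (p or r) is F, not r is T. ✓
h: not p and Diamond (p or r) is T, not r is T. ✓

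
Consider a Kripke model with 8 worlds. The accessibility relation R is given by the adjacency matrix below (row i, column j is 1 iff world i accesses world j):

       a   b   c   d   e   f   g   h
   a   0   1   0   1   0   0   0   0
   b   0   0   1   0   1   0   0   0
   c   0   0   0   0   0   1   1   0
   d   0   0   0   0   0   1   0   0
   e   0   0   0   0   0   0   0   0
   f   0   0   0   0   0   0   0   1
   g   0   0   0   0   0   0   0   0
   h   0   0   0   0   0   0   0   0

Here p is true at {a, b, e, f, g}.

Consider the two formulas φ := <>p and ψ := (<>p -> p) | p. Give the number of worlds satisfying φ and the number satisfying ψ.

For <>p:
a: successors {b, d}; p there: b:T, d:F. ✓
b: successors {c, e}; p there: c:F, e:T. ✓
c: successors {f, g}; p there: f:T, g:T. ✓
d: successors {f}; p there: f:T. ✓
e: no successors, so <>p fails. ✗
f: successors {h}; p there: h:F. ✗
g: no successors, so <>p fails. ✗
h: no successors, so <>p fails. ✗
— 4 worlds.
For (<>p -> p) | p:
a: <>p -> p is T, p is T. ✓
b: <>p -> p is T, p is T. ✓
c: <>p -> p is F, p is F. ✗
d: <>p -> p is F, p is F. ✗
e: <>p -> p is T, p is T. ✓
f: <>p -> p is T, p is T. ✓
g: <>p -> p is T, p is T. ✓
h: <>p -> p is T, p is F. ✓
— 6 worlds.

4 and 6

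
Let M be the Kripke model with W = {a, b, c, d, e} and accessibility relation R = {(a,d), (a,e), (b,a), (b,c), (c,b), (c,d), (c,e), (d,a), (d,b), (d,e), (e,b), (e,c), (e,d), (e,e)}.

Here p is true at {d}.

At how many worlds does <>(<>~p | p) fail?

0

a: successors {d, e}; <>~p | p there: d:T, e:T. ✓
b: successors {a, c}; <>~p | p there: a:T, c:T. ✓
c: successors {b, d, e}; <>~p | p there: b:T, d:T, e:T. ✓
d: successors {a, b, e}; <>~p | p there: a:T, b:T, e:T. ✓
e: successors {b, c, d, e}; <>~p | p there: b:T, c:T, d:T, e:T. ✓
Satisfying worlds: {a, b, c, d, e}.
So <>(<>~p | p) fails at the other 0 worlds.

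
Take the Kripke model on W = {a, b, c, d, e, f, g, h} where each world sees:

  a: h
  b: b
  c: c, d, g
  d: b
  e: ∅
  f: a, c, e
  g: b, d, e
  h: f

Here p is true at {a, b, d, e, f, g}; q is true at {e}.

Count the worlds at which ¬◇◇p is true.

a: ◇◇p is T. ✗
b: ◇◇p is T. ✗
c: ◇◇p is T. ✗
d: ◇◇p is T. ✗
e: ◇◇p is F. ✓
f: ◇◇p is T. ✗
g: ◇◇p is T. ✗
h: ◇◇p is T. ✗
Satisfying worlds: {e}.

1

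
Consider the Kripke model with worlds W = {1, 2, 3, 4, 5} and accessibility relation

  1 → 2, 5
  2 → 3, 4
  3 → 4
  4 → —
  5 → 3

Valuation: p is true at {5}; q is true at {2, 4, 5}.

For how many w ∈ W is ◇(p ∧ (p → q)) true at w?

1: successors {2, 5}; p ∧ (p → q) there: 2:F, 5:T. ✓
2: successors {3, 4}; p ∧ (p → q) there: 3:F, 4:F. ✗
3: successors {4}; p ∧ (p → q) there: 4:F. ✗
4: no successors, so ◇(p ∧ (p → q)) fails. ✗
5: successors {3}; p ∧ (p → q) there: 3:F. ✗
Satisfying worlds: {1}.

1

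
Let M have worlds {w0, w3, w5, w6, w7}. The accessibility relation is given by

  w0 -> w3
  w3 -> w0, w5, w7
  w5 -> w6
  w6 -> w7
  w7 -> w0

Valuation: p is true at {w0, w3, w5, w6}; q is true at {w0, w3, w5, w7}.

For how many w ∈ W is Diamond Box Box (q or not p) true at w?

w0: successors {w3}; Box Box (q or not p) there: w3:F. ✗
w3: successors {w0, w5, w7}; Box Box (q or not p) there: w0:T, w5:T, w7:T. ✓
w5: successors {w6}; Box Box (q or not p) there: w6:T. ✓
w6: successors {w7}; Box Box (q or not p) there: w7:T. ✓
w7: successors {w0}; Box Box (q or not p) there: w0:T. ✓
Satisfying worlds: {w3, w5, w6, w7}.

4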